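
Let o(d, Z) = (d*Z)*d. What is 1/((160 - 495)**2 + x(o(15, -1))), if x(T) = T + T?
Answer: 1/111775 ≈ 8.9465e-6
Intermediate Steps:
o(d, Z) = Z*d**2 (o(d, Z) = (Z*d)*d = Z*d**2)
x(T) = 2*T
1/((160 - 495)**2 + x(o(15, -1))) = 1/((160 - 495)**2 + 2*(-1*15**2)) = 1/((-335)**2 + 2*(-1*225)) = 1/(112225 + 2*(-225)) = 1/(112225 - 450) = 1/111775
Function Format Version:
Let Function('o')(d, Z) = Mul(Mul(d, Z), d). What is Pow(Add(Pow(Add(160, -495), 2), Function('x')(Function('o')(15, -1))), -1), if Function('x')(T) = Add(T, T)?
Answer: Rational(1, 111775) ≈ 8.9465e-6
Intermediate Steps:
Function('o')(d, Z) = Mul(Z, Pow(d, 2)) (Function('o')(d, Z) = Mul(Mul(Z, d), d) = Mul(Z, Pow(d, 2)))
Function('x')(T) = Mul(2, T)
Pow(Add(Pow(Add(160, -495), 2), Function('x')(Function('o')(15, -1))), -1) = Pow(Add(Pow(Add(160, -495), 2), Mul(2, Mul(-1, Pow(15, 2)))), -1) = Pow(Add(Pow(-335, 2), Mul(2, Mul(-1, 225))), -1) = Pow(Add(112225, Mul(2, -225)), -1) = Pow(Add(112225, -450), -1) = Pow(111775, -1) = Rational(1, 111775)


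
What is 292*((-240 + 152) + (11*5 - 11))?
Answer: -12848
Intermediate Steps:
292*((-240 + 152) + (11*5 - 11)) = 292*(-88 + (55 - 11)) = 292*(-88 + 44) = 292*(-44) = -12848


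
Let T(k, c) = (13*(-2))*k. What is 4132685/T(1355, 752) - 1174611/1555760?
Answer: -647084756113/5480942480 ≈ -118.06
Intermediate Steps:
T(k, c) = -26*k
4132685/T(1355, 752) - 1174611/1555760 = 4132685/((-26*1355)) - 1174611/1555760 = 4132685/(-35230) - 1174611*1/1555760 = 4132685*(-1/35230) - 1174611/1555760 = -826537/7046 - 1174611/1555760 = -647084756113/5480942480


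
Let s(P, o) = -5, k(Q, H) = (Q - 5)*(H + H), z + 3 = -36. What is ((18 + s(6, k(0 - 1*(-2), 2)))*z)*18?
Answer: -9126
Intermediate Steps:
z = -39 (z = -3 - 36 = -39)
k(Q, H) = 2*H*(-5 + Q) (k(Q, H) = (-5 + Q)*(2*H) = 2*H*(-5 + Q))
((18 + s(6, k(0 - 1*(-2), 2)))*z)*18 = ((18 - 5)*(-39))*18 = (13*(-39))*18 = -507*18 = -9126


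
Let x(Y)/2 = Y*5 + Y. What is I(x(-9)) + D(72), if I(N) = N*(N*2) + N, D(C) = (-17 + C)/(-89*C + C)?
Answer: 13374715/576 ≈ 23220.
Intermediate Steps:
D(C) = -(-17 + C)/(88*C) (D(C) = (-17 + C)/((-88*C)) = (-17 + C)*(-1/(88*C)) = -(-17 + C)/(88*C))
x(Y) = 12*Y (x(Y) = 2*(Y*5 + Y) = 2*(5*Y + Y) = 2*(6*Y) = 12*Y)
I(N) = N + 2*N² (I(N) = N*(2*N) + N = 2*N² + N = N + 2*N²)
I(x(-9)) + D(72) = (12*(-9))*(1 + 2*(12*(-9))) + (1/88)*(17 - 1*72)/72 = -108*(1 + 2*(-108)) + (1/88)*(1/72)*(17 - 72) = -108*(1 - 216) + (1/88)*(1/72)*(-55) = -108*(-215) - 5/576 = 23220 - 5/576 = 13374715/576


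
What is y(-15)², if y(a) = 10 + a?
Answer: 25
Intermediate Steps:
y(-15)² = (10 - 15)² = (-5)² = 25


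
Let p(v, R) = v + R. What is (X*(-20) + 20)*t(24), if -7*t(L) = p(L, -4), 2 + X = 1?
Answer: -800/7 ≈ -114.29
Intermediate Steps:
X = -1 (X = -2 + 1 = -1)
p(v, R) = R + v
t(L) = 4/7 - L/7 (t(L) = -(-4 + L)/7 = 4/7 - L/7)
(X*(-20) + 20)*t(24) = (-1*(-20) + 20)*(4/7 - 1/7*24) = (20 + 20)*(4/7 - 24/7) = 40*(-20/7) = -800/7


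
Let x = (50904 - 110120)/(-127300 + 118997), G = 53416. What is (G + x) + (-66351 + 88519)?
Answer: 627633168/8303 ≈ 75591.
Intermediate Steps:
x = 59216/8303 (x = -59216/(-8303) = -59216*(-1/8303) = 59216/8303 ≈ 7.1319)
(G + x) + (-66351 + 88519) = (53416 + 59216/8303) + (-66351 + 88519) = 443572264/8303 + 22168 = 627633168/8303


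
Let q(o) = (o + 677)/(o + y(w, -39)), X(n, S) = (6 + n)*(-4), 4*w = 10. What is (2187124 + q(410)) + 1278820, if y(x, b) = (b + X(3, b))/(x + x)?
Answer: 1369048967/395 ≈ 3.4659e+6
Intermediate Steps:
w = 5/2 (w = (¼)*10 = 5/2 ≈ 2.5000)
X(n, S) = -24 - 4*n
y(x, b) = (-36 + b)/(2*x) (y(x, b) = (b + (-24 - 4*3))/(x + x) = (b + (-24 - 12))/((2*x)) = (b - 36)*(1/(2*x)) = (-36 + b)*(1/(2*x)) = (-36 + b)/(2*x))
q(o) = (677 + o)/(-15 + o) (q(o) = (o + 677)/(o + (-36 - 39)/(2*(5/2))) = (677 + o)/(o + (½)*(⅖)*(-75)) = (677 + o)/(o - 15) = (677 + o)/(-15 + o))
(2187124 + q(410)) + 1278820 = (2187124 + (677 + 410)/(-15 + 410)) + 1278820 = (2187124 + 1087/395) + 1278820 = 863915067/395 + 1278820 = 1369048967/395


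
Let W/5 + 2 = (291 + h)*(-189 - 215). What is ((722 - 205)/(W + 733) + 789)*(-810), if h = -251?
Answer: -51175991160/80077 ≈ -6.3909e+5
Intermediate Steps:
W = -80810 (W = -10 + 5*((291 - 251)*(-189 - 215)) = -10 + 5*(40*(-404)) = -10 + 5*(-16160) = -10 - 80800 = -80810)
((722 - 205)/(W + 733) + 789)*(-810) = ((722 - 205)/(-80810 + 733) + 789)*(-810) = (517/(-80077) + 789)*(-810) = (517*(-1/80077) + 789)*(-810) = (-517/80077 + 789)*(-810) = (63180236/80077)*(-810) = -51175991160/80077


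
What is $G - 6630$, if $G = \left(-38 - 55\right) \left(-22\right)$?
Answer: $-4584$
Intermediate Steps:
$G = 2046$ ($G = \left(-93\right) \left(-22\right) = 2046$)
$G - 6630 = 2046 - 6630 = -4584$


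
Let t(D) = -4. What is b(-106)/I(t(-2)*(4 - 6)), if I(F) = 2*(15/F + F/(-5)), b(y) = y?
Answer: -2120/11 ≈ -192.73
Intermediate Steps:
I(F) = 30/F - 2*F/5 (I(F) = 2*(15/F + F*(-⅕)) = 2*(15/F - F/5) = 30/F - 2*F/5)
b(-106)/I(t(-2)*(4 - 6)) = -106/(30/((-4*(4 - 6))) - (-8)*(4 - 6)/5) = -106/(30/((-4*(-2))) - (-8)*(-2)/5) = -106/(30/8 - ⅖*8) = -106/(30*(⅛) - 16/5) = -106/(15/4 - 16/5) = -106/11/20 = -106*20/11 = -2120/11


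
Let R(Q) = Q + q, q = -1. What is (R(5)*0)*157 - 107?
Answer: -107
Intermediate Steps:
R(Q) = -1 + Q (R(Q) = Q - 1 = -1 + Q)
(R(5)*0)*157 - 107 = ((-1 + 5)*0)*157 - 107 = (4*0)*157 - 107 = 0*157 - 107 = 0 - 107 = -107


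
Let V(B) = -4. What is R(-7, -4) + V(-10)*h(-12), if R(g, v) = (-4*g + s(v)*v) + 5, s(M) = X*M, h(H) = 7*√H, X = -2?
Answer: 1 - 56*I*√3 ≈ 1.0 - 96.995*I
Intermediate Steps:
s(M) = -2*M
R(g, v) = 5 - 4*g - 2*v² (R(g, v) = (-4*g + (-2*v)*v) + 5 = (-4*g - 2*v²) + 5 = 5 - 4*g - 2*v²)
R(-7, -4) + V(-10)*h(-12) = (5 - 4*(-7) - 2*(-4)²) - 28*√(-12) = (5 + 28 - 2*16) - 28*2*I*√3 = (5 + 28 - 32) - 56*I*√3 = 1 - 56*I*√3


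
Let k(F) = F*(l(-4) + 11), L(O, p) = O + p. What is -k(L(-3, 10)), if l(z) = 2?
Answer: -91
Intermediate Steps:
k(F) = 13*F (k(F) = F*(2 + 11) = F*13 = 13*F)
-k(L(-3, 10)) = -13*(-3 + 10) = -13*7 = -1*91 = -91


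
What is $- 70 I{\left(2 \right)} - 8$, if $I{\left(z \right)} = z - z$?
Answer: $-8$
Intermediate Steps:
$I{\left(z \right)} = 0$
$- 70 I{\left(2 \right)} - 8 = \left(-70\right) 0 - 8 = 0 - 8 = -8$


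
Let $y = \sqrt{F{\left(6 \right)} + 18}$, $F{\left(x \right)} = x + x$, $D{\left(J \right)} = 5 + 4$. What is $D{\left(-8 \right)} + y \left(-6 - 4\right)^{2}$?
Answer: $9 + 100 \sqrt{30} \approx 556.72$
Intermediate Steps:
$D{\left(J \right)} = 9$
$F{\left(x \right)} = 2 x$
$y = \sqrt{30}$ ($y = \sqrt{2 \cdot 6 + 18} = \sqrt{12 + 18} = \sqrt{30} \approx 5.4772$)
$D{\left(-8 \right)} + y \left(-6 - 4\right)^{2} = 9 + \sqrt{30} \left(-6 - 4\right)^{2} = 9 + \sqrt{30} \left(-10\right)^{2} = 9 + \sqrt{30} \cdot 100 = 9 + 100 \sqrt{30}$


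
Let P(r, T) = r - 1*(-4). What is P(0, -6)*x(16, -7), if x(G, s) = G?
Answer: 64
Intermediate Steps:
P(r, T) = 4 + r (P(r, T) = r + 4 = 4 + r)
P(0, -6)*x(16, -7) = (4 + 0)*16 = 4*16 = 64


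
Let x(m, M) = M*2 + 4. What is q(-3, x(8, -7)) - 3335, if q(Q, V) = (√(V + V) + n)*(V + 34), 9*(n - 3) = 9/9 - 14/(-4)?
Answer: -3251 + 48*I*√5 ≈ -3251.0 + 107.33*I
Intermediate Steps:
n = 7/2 (n = 3 + (9/9 - 14/(-4))/9 = 3 + (9*(⅑) - 14*(-¼))/9 = 3 + (1 + 7/2)/9 = 3 + (⅑)*(9/2) = 3 + ½ = 7/2 ≈ 3.5000)
x(m, M) = 4 + 2*M (x(m, M) = 2*M + 4 = 4 + 2*M)
q(Q, V) = (34 + V)*(7/2 + √2*√V) (q(Q, V) = (√(V + V) + 7/2)*(V + 34) = (√(2*V) + 7/2)*(34 + V) = (√2*√V + 7/2)*(34 + V) = (7/2 + √2*√V)*(34 + V) = (34 + V)*(7/2 + √2*√V))
q(-3, x(8, -7)) - 3335 = (119 + 7*(4 + 2*(-7))/2 + √2*(4 + 2*(-7))^(3/2) + 34*√2*√(4 + 2*(-7))) - 3335 = (119 + 7*(4 - 14)/2 + √2*(4 - 14)^(3/2) + 34*√2*√(4 - 14)) - 3335 = (119 + (7/2)*(-10) + √2*(-10)^(3/2) + 34*√2*√(-10)) - 3335 = (119 - 35 + √2*(-10*I*√10) + 34*√2*(I*√10)) - 3335 = (119 - 35 - 20*I*√5 + 68*I*√5) - 3335 = (84 + 48*I*√5) - 3335 = -3251 + 48*I*√5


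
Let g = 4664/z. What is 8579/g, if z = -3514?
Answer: -15073303/2332 ≈ -6463.7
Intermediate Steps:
g = -2332/1757 (g = 4664/(-3514) = 4664*(-1/3514) = -2332/1757 ≈ -1.3273)
8579/g = 8579/(-2332/1757) = 8579*(-1757/2332) = -15073303/2332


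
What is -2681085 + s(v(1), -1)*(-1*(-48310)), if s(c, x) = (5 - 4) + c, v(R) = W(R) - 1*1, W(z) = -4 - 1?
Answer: -2922635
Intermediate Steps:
W(z) = -5
v(R) = -6 (v(R) = -5 - 1*1 = -5 - 1 = -6)
s(c, x) = 1 + c
-2681085 + s(v(1), -1)*(-1*(-48310)) = -2681085 + (1 - 6)*(-1*(-48310)) = -2681085 - 5*48310 = -2681085 - 241550 = -2922635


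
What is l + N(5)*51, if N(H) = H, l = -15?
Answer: 240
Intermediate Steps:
l + N(5)*51 = -15 + 5*51 = -15 + 255 = 240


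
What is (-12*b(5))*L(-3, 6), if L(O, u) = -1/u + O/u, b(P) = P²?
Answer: 200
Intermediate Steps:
(-12*b(5))*L(-3, 6) = (-12*5²)*((-1 - 3)/6) = (-12*25)*((⅙)*(-4)) = -300*(-⅔) = 200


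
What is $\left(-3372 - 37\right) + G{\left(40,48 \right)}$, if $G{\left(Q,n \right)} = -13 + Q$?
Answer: $-3382$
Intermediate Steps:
$\left(-3372 - 37\right) + G{\left(40,48 \right)} = \left(-3372 - 37\right) + \left(-13 + 40\right) = -3409 + 27 = -3382$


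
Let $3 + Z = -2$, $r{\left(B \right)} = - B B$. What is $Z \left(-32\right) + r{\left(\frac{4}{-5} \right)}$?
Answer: $\frac{3984}{25} \approx 159.36$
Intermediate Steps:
$r{\left(B \right)} = - B^{2}$
$Z = -5$ ($Z = -3 - 2 = -5$)
$Z \left(-32\right) + r{\left(\frac{4}{-5} \right)} = \left(-5\right) \left(-32\right) - \left(\frac{4}{-5}\right)^{2} = 160 - \left(4 \left(- \frac{1}{5}\right)\right)^{2} = 160 - \left(- \frac{4}{5}\right)^{2} = 160 - \frac{16}{25} = \frac{3984}{25}$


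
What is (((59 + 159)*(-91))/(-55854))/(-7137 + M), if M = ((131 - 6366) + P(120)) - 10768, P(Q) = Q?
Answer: -9919/670806540 ≈ -1.4787e-5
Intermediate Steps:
M = -16883 (M = ((131 - 6366) + 120) - 10768 = (-6235 + 120) - 10768 = -6115 - 10768 = -16883)
(((59 + 159)*(-91))/(-55854))/(-7137 + M) = (((59 + 159)*(-91))/(-55854))/(-7137 - 16883) = ((218*(-91))*(-1/55854))/(-24020) = -19838*(-1/55854)*(-1/24020) = (9919/27927)*(-1/24020) = -9919/670806540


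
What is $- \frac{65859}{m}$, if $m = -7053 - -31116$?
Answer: $- \frac{21953}{8021} \approx -2.7369$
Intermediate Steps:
$m = 24063$ ($m = -7053 + 31116 = 24063$)
$- \frac{65859}{m} = - \frac{65859}{24063} = \left(-65859\right) \frac{1}{24063} = - \frac{21953}{8021}$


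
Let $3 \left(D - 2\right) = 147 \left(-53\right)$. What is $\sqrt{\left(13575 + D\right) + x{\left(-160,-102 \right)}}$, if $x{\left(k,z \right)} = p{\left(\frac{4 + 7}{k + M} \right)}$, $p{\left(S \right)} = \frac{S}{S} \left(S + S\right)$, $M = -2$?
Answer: $\frac{43 \sqrt{481}}{9} \approx 104.78$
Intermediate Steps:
$D = -2595$ ($D = 2 + \frac{147 \left(-53\right)}{3} = 2 + \frac{1}{3} \left(-7791\right) = 2 - 2597 = -2595$)
$p{\left(S \right)} = 2 S$ ($p{\left(S \right)} = 1 \cdot 2 S = 2 S$)
$x{\left(k,z \right)} = \frac{22}{-2 + k}$ ($x{\left(k,z \right)} = 2 \frac{4 + 7}{k - 2} = 2 \frac{11}{-2 + k} = \frac{22}{-2 + k}$)
$\sqrt{\left(13575 + D\right) + x{\left(-160,-102 \right)}} = \sqrt{\left(13575 - 2595\right) + \frac{22}{-2 - 160}} = \sqrt{10980 + \frac{22}{-162}} = \sqrt{10980 + 22 \left(- \frac{1}{162}\right)} = \sqrt{10980 - \frac{11}{81}} = \sqrt{\frac{889369}{81}} = \frac{43 \sqrt{481}}{9}$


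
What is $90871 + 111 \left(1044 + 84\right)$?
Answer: $216079$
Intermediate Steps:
$90871 + 111 \left(1044 + 84\right) = 90871 + 111 \cdot 1128 = 90871 + 125208 = 216079$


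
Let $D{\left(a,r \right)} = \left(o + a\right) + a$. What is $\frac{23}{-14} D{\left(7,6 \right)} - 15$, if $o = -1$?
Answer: $- \frac{509}{14} \approx -36.357$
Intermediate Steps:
$D{\left(a,r \right)} = -1 + 2 a$ ($D{\left(a,r \right)} = \left(-1 + a\right) + a = -1 + 2 a$)
$\frac{23}{-14} D{\left(7,6 \right)} - 15 = \frac{23}{-14} \left(-1 + 2 \cdot 7\right) - 15 = 23 \left(- \frac{1}{14}\right) \left(-1 + 14\right) - 15 = \left(- \frac{23}{14}\right) 13 - 15 = - \frac{299}{14} - 15 = - \frac{509}{14}$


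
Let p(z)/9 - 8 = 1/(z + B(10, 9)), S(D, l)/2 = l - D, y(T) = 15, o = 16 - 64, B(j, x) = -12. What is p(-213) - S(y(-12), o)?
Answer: 4949/25 ≈ 197.96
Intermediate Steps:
o = -48
S(D, l) = -2*D + 2*l (S(D, l) = 2*(l - D) = -2*D + 2*l)
p(z) = 72 + 9/(-12 + z) (p(z) = 72 + 9/(z - 12) = 72 + 9/(-12 + z))
p(-213) - S(y(-12), o) = 9*(-95 + 8*(-213))/(-12 - 213) - (-2*15 + 2*(-48)) = 9*(-95 - 1704)/(-225) - (-30 - 96) = 9*(-1/225)*(-1799) - 1*(-126) = 1799/25 + 126 = 4949/25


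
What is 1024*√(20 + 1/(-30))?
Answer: 512*√17970/15 ≈ 4575.6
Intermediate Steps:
1024*√(20 + 1/(-30)) = 1024*√(20 - 1/30) = 1024*√(599/30) = 1024*(√17970/30) = 512*√17970/15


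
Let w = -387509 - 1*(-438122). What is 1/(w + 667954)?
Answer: 1/718567 ≈ 1.3917e-6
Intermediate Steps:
w = 50613 (w = -387509 + 438122 = 50613)
1/(w + 667954) = 1/(50613 + 667954) = 1/718567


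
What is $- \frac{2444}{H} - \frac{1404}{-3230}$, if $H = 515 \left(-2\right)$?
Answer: $\frac{467012}{166345} \approx 2.8075$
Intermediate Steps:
$H = -1030$
$- \frac{2444}{H} - \frac{1404}{-3230} = - \frac{2444}{-1030} - \frac{1404}{-3230} = \left(-2444\right) \left(- \frac{1}{1030}\right) - - \frac{702}{1615} = \frac{1222}{515} + \frac{702}{1615} = \frac{467012}{166345}$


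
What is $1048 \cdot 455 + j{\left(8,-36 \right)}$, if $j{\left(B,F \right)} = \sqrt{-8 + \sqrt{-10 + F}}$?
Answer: $476840 + \sqrt{-8 + i \sqrt{46}} \approx 4.7684 \cdot 10^{5} + 3.0404 i$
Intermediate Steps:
$1048 \cdot 455 + j{\left(8,-36 \right)} = 1048 \cdot 455 + \sqrt{-8 + \sqrt{-10 - 36}} = 476840 + \sqrt{-8 + \sqrt{-46}} = 476840 + \sqrt{-8 + i \sqrt{46}}$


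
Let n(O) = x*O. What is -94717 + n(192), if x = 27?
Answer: -89533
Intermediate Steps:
n(O) = 27*O
-94717 + n(192) = -94717 + 27*192 = -94717 + 5184 = -89533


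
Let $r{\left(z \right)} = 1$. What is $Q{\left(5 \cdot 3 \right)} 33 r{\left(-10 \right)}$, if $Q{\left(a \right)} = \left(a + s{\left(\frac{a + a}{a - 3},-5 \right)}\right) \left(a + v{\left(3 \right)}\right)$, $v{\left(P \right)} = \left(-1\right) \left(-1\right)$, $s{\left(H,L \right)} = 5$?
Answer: $10560$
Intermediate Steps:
$v{\left(P \right)} = 1$
$Q{\left(a \right)} = \left(1 + a\right) \left(5 + a\right)$ ($Q{\left(a \right)} = \left(a + 5\right) \left(a + 1\right) = \left(5 + a\right) \left(1 + a\right) = \left(1 + a\right) \left(5 + a\right)$)
$Q{\left(5 \cdot 3 \right)} 33 r{\left(-10 \right)} = \left(5 + \left(5 \cdot 3\right)^{2} + 6 \cdot 5 \cdot 3\right) 33 \cdot 1 = \left(5 + 15^{2} + 6 \cdot 15\right) 33 \cdot 1 = \left(5 + 225 + 90\right) 33 \cdot 1 = 320 \cdot 33 \cdot 1 = 10560 \cdot 1 = 10560$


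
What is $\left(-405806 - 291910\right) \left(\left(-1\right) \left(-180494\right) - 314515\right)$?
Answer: $93508596036$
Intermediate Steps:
$\left(-405806 - 291910\right) \left(\left(-1\right) \left(-180494\right) - 314515\right) = - 697716 \left(180494 - 314515\right) = \left(-697716\right) \left(-134021\right) = 93508596036$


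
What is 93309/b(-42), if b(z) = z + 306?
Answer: 31103/88 ≈ 353.44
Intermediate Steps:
b(z) = 306 + z
93309/b(-42) = 93309/(306 - 42) = 93309/264 = 93309*(1/264) = 31103/88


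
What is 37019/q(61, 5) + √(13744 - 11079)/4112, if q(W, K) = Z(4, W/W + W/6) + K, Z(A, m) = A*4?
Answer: 37019/21 + √2665/4112 ≈ 1762.8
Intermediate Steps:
Z(A, m) = 4*A
q(W, K) = 16 + K (q(W, K) = 4*4 + K = 16 + K)
37019/q(61, 5) + √(13744 - 11079)/4112 = 37019/(16 + 5) + √(13744 - 11079)/4112 = 37019/21 + √2665*(1/4112) = 37019*(1/21) + √2665/4112 = 37019/21 + √2665/4112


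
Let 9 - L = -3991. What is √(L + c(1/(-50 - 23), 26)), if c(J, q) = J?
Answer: √21315927/73 ≈ 63.245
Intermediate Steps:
L = 4000 (L = 9 - 1*(-3991) = 9 + 3991 = 4000)
√(L + c(1/(-50 - 23), 26)) = √(4000 + 1/(-50 - 23)) = √(4000 + 1/(-73)) = √(4000 - 1/73) = √(291999/73) = √21315927/73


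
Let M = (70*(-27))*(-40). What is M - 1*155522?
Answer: -79922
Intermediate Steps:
M = 75600 (M = -1890*(-40) = 75600)
M - 1*155522 = 75600 - 1*155522 = 75600 - 155522 = -79922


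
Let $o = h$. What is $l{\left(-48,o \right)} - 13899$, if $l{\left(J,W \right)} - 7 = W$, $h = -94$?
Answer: $-13986$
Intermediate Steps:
$o = -94$
$l{\left(J,W \right)} = 7 + W$
$l{\left(-48,o \right)} - 13899 = \left(7 - 94\right) - 13899 = -87 - 13899 = -13986$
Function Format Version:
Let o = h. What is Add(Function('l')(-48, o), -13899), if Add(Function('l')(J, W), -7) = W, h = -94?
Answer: -13986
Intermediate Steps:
o = -94
Function('l')(J, W) = Add(7, W)
Add(Function('l')(-48, o), -13899) = Add(Add(7, -94), -13899) = Add(-87, -13899) = -13986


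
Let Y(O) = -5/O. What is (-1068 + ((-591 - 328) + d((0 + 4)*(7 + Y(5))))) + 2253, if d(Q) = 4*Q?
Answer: 362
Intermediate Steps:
(-1068 + ((-591 - 328) + d((0 + 4)*(7 + Y(5))))) + 2253 = (-1068 + ((-591 - 328) + 4*((0 + 4)*(7 - 5/5)))) + 2253 = (-1068 + (-919 + 4*(4*(7 - 5*⅕)))) + 2253 = (-1068 + (-919 + 4*(4*(7 - 1)))) + 2253 = (-1068 + (-919 + 4*(4*6))) + 2253 = (-1068 + (-919 + 4*24)) + 2253 = (-1068 + (-919 + 96)) + 2253 = (-1068 - 823) + 2253 = -1891 + 2253 = 362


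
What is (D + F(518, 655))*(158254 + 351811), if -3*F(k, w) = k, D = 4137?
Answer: 6066203045/3 ≈ 2.0221e+9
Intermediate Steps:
F(k, w) = -k/3
(D + F(518, 655))*(158254 + 351811) = (4137 - 1/3*518)*(158254 + 351811) = (4137 - 518/3)*510065 = (11893/3)*510065 = 6066203045/3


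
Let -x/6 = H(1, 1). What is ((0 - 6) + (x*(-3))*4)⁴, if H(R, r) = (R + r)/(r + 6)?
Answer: 108243216/2401 ≈ 45083.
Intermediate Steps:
H(R, r) = (R + r)/(6 + r)
x = -12/7 (x = -6*(1 + 1)/(6 + 1) = -6*2/7 = -12/7 ≈ -1.7143)
((0 - 6) + (x*(-3))*4)⁴ = ((0 - 6) - 12/7*(-3)*4)⁴ = (-6 + (36/7)*4)⁴ = (-6 + 144/7)⁴ = (102/7)⁴ = 108243216/2401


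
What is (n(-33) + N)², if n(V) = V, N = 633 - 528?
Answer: 5184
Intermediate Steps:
N = 105
(n(-33) + N)² = (-33 + 105)² = 72² = 5184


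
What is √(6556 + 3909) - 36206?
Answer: -36206 + √10465 ≈ -36104.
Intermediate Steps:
√(6556 + 3909) - 36206 = √10465 - 36206 = -36206 + √10465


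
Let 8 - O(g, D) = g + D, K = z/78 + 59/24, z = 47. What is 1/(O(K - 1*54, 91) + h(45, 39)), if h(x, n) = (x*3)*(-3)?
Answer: -312/136363 ≈ -0.0022880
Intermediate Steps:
K = 955/312 (K = 47/78 + 59/24 = 955/312 ≈ 3.0609)
h(x, n) = -9*x (h(x, n) = (3*x)*(-3) = -9*x)
O(g, D) = 8 - D - g (O(g, D) = 8 - (g + D) = 8 - (D + g) = 8 + (-D - g) = 8 - D - g)
1/(O(K - 1*54, 91) + h(45, 39)) = 1/((8 - 1*91 - (955/312 - 1*54)) - 9*45) = 1/((8 - 91 - (955/312 - 54)) - 405) = 1/((8 - 91 - 1*(-15893/312)) - 405) = 1/((8 - 91 + 15893/312) - 405) = 1/(-10003/312 - 405) = 1/(-136363/312) = -312/136363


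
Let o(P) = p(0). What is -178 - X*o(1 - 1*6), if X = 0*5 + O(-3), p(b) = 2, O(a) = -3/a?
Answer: -180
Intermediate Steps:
o(P) = 2
X = 1 (X = 0*5 - 3/(-3) = 0 - 3*(-⅓) = 0 + 1 = 1)
-178 - X*o(1 - 1*6) = -178 - 2 = -180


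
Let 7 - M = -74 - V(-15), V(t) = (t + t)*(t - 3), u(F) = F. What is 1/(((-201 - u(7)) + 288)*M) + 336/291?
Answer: 5564257/4818960 ≈ 1.1547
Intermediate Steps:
V(t) = 2*t*(-3 + t) (V(t) = (2*t)*(-3 + t) = 2*t*(-3 + t))
M = 621 (M = 7 - (-74 - 2*(-15)*(-3 - 15)) = 7 - (-74 - 2*(-15)*(-18)) = 7 - (-74 - 1*540) = 7 - (-74 - 540) = 7 - 1*(-614) = 7 + 614 = 621)
1/(((-201 - u(7)) + 288)*M) + 336/291 = 1/(((-201 - 1*7) + 288)*621) + 336/291 = (1/621)/((-201 - 7) + 288) + 336*(1/291) = (1/621)/(-208 + 288) + 112/97 = (1/621)/80 + 112/97 = (1/80)*(1/621) + 112/97 = 1/49680 + 112/97 = 5564257/4818960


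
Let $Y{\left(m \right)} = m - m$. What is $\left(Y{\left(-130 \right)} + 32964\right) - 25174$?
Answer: $7790$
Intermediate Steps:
$Y{\left(m \right)} = 0$
$\left(Y{\left(-130 \right)} + 32964\right) - 25174 = \left(0 + 32964\right) - 25174 = 32964 - 25174 = 7790$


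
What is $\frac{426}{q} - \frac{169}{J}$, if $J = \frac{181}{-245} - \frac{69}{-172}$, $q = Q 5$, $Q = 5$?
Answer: $\frac{184102202}{355675} \approx 517.61$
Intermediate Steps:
$q = 25$ ($q = 5 \cdot 5 = 25$)
$J = - \frac{14227}{42140}$ ($J = 181 \left(- \frac{1}{245}\right) - - \frac{69}{172} = - \frac{181}{245} + \frac{69}{172} = - \frac{14227}{42140} \approx -0.33761$)
$\frac{426}{q} - \frac{169}{J} = \frac{426}{25} - \frac{169}{- \frac{14227}{42140}} = 426 \cdot \frac{1}{25} - - \frac{7121660}{14227} = \frac{426}{25} + \frac{7121660}{14227} = \frac{184102202}{355675}$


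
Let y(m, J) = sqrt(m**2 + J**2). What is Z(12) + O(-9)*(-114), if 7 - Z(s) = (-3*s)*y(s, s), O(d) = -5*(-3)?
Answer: -1703 + 432*sqrt(2) ≈ -1092.1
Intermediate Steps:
y(m, J) = sqrt(J**2 + m**2)
O(d) = 15
Z(s) = 7 + 3*s*sqrt(2)*sqrt(s**2) (Z(s) = 7 - (-3*s)*sqrt(s**2 + s**2) = 7 - (-3*s)*sqrt(2*s**2) = 7 - (-3*s)*sqrt(2)*sqrt(s**2) = 7 - (-3)*s*sqrt(2)*sqrt(s**2) = 7 + 3*s*sqrt(2)*sqrt(s**2))
Z(12) + O(-9)*(-114) = (7 + 3*12*sqrt(2)*sqrt(12**2)) + 15*(-114) = (7 + 3*12*sqrt(2)*sqrt(144)) - 1710 = (7 + 3*12*sqrt(2)*12) - 1710 = (7 + 432*sqrt(2)) - 1710 = -1703 + 432*sqrt(2)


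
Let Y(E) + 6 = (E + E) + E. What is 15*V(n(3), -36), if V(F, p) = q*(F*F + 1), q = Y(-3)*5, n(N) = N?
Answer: -11250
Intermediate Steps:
Y(E) = -6 + 3*E (Y(E) = -6 + ((E + E) + E) = -6 + (2*E + E) = -6 + 3*E)
q = -75 (q = (-6 + 3*(-3))*5 = (-6 - 9)*5 = -15*5 = -75)
V(F, p) = -75 - 75*F² (V(F, p) = -75*(F*F + 1) = -75*(F² + 1) = -75*(1 + F²) = -75 - 75*F²)
15*V(n(3), -36) = 15*(-75 - 75*3²) = 15*(-75 - 75*9) = 15*(-75 - 675) = 15*(-750) = -11250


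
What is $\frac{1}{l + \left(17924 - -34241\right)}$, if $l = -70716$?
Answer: $- \frac{1}{18551} \approx -5.3905 \cdot 10^{-5}$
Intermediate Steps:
$\frac{1}{l + \left(17924 - -34241\right)} = \frac{1}{-70716 + \left(17924 - -34241\right)} = \frac{1}{-70716 + \left(17924 + 34241\right)} = \frac{1}{-70716 + 52165} = \frac{1}{-18551} = - \frac{1}{18551}$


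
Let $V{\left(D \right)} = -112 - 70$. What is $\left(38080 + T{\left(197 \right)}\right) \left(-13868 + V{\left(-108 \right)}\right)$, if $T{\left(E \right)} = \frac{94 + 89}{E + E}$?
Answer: $- \frac{105401013575}{197} \approx -5.3503 \cdot 10^{8}$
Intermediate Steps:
$V{\left(D \right)} = -182$ ($V{\left(D \right)} = -112 - 70 = -182$)
$T{\left(E \right)} = \frac{183}{2 E}$
$\left(38080 + T{\left(197 \right)}\right) \left(-13868 + V{\left(-108 \right)}\right) = \left(38080 + \frac{183}{2 \cdot 197}\right) \left(-13868 - 182\right) = \left(38080 + \frac{183}{2} \cdot \frac{1}{197}\right) \left(-14050\right) = \left(38080 + \frac{183}{394}\right) \left(-14050\right) = \frac{15003703}{394} \left(-14050\right) = - \frac{105401013575}{197}$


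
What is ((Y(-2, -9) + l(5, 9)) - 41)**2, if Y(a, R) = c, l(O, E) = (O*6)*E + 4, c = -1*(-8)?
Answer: 58081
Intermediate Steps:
c = 8
l(O, E) = 4 + 6*E*O (l(O, E) = (6*O)*E + 4 = 6*E*O + 4 = 4 + 6*E*O)
Y(a, R) = 8
((Y(-2, -9) + l(5, 9)) - 41)**2 = ((8 + (4 + 6*9*5)) - 41)**2 = ((8 + (4 + 270)) - 41)**2 = ((8 + 274) - 41)**2 = (282 - 41)**2 = 241**2 = 58081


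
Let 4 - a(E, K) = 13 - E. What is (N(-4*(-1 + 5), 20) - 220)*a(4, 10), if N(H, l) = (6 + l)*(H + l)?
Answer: 580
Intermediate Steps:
a(E, K) = -9 + E (a(E, K) = 4 - (13 - E) = 4 + (-13 + E) = -9 + E)
(N(-4*(-1 + 5), 20) - 220)*a(4, 10) = ((20**2 + 6*(-4*(-1 + 5)) + 6*20 - 4*(-1 + 5)*20) - 220)*(-9 + 4) = ((400 + 6*(-4*4) + 120 - 4*4*20) - 220)*(-5) = ((400 + 6*(-16) + 120 - 16*20) - 220)*(-5) = ((400 - 96 + 120 - 320) - 220)*(-5) = (104 - 220)*(-5) = -116*(-5) = 580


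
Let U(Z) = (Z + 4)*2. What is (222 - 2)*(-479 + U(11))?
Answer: -98780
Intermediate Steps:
U(Z) = 8 + 2*Z (U(Z) = (4 + Z)*2 = 8 + 2*Z)
(222 - 2)*(-479 + U(11)) = (222 - 2)*(-479 + (8 + 2*11)) = 220*(-479 + (8 + 22)) = 220*(-479 + 30) = 220*(-449) = -98780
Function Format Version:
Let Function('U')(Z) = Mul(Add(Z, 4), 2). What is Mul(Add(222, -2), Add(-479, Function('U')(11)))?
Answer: -98780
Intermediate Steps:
Function('U')(Z) = Add(8, Mul(2, Z)) (Function('U')(Z) = Mul(Add(4, Z), 2) = Add(8, Mul(2, Z)))
Mul(Add(222, -2), Add(-479, Function('U')(11))) = Mul(Add(222, -2), Add(-479, Add(8, Mul(2, 11)))) = Mul(220, Add(-479, Add(8, 22))) = Mul(220, Add(-479, 30)) = Mul(220, -449) = -98780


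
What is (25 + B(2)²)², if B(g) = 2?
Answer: 841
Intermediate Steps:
(25 + B(2)²)² = (25 + 2²)² = (25 + 4)² = 29² = 841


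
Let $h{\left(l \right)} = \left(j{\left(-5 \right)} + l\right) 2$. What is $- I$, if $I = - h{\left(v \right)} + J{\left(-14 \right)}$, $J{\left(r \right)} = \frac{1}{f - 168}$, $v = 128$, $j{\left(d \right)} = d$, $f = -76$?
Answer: $\frac{60025}{244} \approx 246.0$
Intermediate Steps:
$J{\left(r \right)} = - \frac{1}{244}$ ($J{\left(r \right)} = \frac{1}{-76 - 168} = \frac{1}{-244} = - \frac{1}{244}$)
$h{\left(l \right)} = -10 + 2 l$ ($h{\left(l \right)} = \left(-5 + l\right) 2 = -10 + 2 l$)
$I = - \frac{60025}{244}$ ($I = - (-10 + 2 \cdot 128) - \frac{1}{244} = - (-10 + 256) - \frac{1}{244} = \left(-1\right) 246 - \frac{1}{244} = -246 - \frac{1}{244} = - \frac{60025}{244} \approx -246.0$)
$- I = \left(-1\right) \left(- \frac{60025}{244}\right) = \frac{60025}{244}$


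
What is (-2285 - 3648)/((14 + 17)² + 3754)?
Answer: -5933/4715 ≈ -1.2583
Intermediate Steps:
(-2285 - 3648)/((14 + 17)² + 3754) = -5933/(31² + 3754) = -5933/(961 + 3754) = -5933/4715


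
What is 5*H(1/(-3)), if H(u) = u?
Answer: -5/3 ≈ -1.6667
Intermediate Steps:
5*H(1/(-3)) = 5/(-3) = 5*(-⅓) = -5/3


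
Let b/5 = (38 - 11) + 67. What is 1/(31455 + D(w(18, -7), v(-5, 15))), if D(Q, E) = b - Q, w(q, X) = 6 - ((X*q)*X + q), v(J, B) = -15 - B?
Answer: 1/32819 ≈ 3.0470e-5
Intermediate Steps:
b = 470 (b = 5*((38 - 11) + 67) = 5*(27 + 67) = 5*94 = 470)
w(q, X) = 6 - q - q*X² (w(q, X) = 6 - (q*X² + q) = 6 - (q + q*X²) = 6 + (-q - q*X²) = 6 - q - q*X²)
D(Q, E) = 470 - Q
1/(31455 + D(w(18, -7), v(-5, 15))) = 1/(31455 + (470 - (6 - 1*18 - 1*18*(-7)²))) = 1/(31455 + (470 - (6 - 18 - 1*18*49))) = 1/(31455 + (470 - (6 - 18 - 882))) = 1/(31455 + (470 - 1*(-894))) = 1/(31455 + (470 + 894)) = 1/(31455 + 1364) = 1/32819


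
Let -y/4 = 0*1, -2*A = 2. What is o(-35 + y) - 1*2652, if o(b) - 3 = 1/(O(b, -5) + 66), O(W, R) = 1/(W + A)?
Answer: -6291339/2375 ≈ -2649.0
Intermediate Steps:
A = -1 (A = -1/2*2 = -1)
O(W, R) = 1/(-1 + W) (O(W, R) = 1/(W - 1) = 1/(-1 + W))
y = 0 (y = -0 = -4*0 = 0)
o(b) = 3 + 1/(66 + 1/(-1 + b)) (o(b) = 3 + 1/(1/(-1 + b) + 66) = 3 + 1/(66 + 1/(-1 + b)))
o(-35 + y) - 1*2652 = (-196 + 199*(-35 + 0))/(-65 + 66*(-35 + 0)) - 1*2652 = (-196 + 199*(-35))/(-65 + 66*(-35)) - 2652 = (-196 - 6965)/(-65 - 2310) - 2652 = -7161/(-2375) - 2652 = -1/2375*(-7161) - 2652 = 7161/2375 - 2652 = -6291339/2375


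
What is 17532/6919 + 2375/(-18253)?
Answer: 303578971/126292507 ≈ 2.4038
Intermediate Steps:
17532/6919 + 2375/(-18253) = 17532*(1/6919) + 2375*(-1/18253) = 17532/6919 - 2375/18253 = 303578971/126292507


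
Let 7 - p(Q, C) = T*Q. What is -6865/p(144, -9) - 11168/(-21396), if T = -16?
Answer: -30268573/12361539 ≈ -2.4486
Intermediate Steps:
p(Q, C) = 7 + 16*Q (p(Q, C) = 7 - (-16)*Q = 7 + 16*Q)
-6865/p(144, -9) - 11168/(-21396) = -6865/(7 + 16*144) - 11168/(-21396) = -6865/(7 + 2304) - 11168*(-1/21396) = -6865/2311 + 2792/5349 = -30268573/12361539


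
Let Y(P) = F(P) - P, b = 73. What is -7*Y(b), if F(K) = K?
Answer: 0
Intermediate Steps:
Y(P) = 0 (Y(P) = P - P = 0)
-7*Y(b) = -7*0 = 0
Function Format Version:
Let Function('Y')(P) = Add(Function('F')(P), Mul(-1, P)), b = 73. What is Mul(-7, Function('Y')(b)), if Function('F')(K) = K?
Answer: 0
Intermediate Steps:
Function('Y')(P) = 0 (Function('Y')(P) = Add(P, Mul(-1, P)) = 0)
Mul(-7, Function('Y')(b)) = Mul(-7, 0) = 0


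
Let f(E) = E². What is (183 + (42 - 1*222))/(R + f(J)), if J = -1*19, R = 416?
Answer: 1/259 ≈ 0.0038610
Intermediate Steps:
J = -19
(183 + (42 - 1*222))/(R + f(J)) = (183 + (42 - 1*222))/(416 + (-19)²) = (183 + (42 - 222))/(416 + 361) = (183 - 180)/777 = 3*(1/777) = 1/259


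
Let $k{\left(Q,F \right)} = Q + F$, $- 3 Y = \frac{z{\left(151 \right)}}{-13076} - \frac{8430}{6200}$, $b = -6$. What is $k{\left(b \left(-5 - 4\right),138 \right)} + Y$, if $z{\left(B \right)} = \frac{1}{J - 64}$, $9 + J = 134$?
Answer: $\frac{35690522011}{185450370} \approx 192.45$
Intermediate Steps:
$J = 125$ ($J = -9 + 134 = 125$)
$z{\left(B \right)} = \frac{1}{61}$ ($z{\left(B \right)} = \frac{1}{125 - 64} = \frac{1}{61}$)
$Y = \frac{84050971}{185450370}$ ($Y = - \frac{\frac{1}{61 \left(-13076\right)} - \frac{8430}{6200}}{3} = - \frac{\frac{1}{61} \left(- \frac{1}{13076}\right) - \frac{843}{620}}{3} = - \frac{- \frac{1}{797636} - \frac{843}{620}}{3} = \left(- \frac{1}{3}\right) \left(- \frac{84050971}{61816790}\right) = \frac{84050971}{185450370} \approx 0.45323$)
$k{\left(Q,F \right)} = F + Q$
$k{\left(b \left(-5 - 4\right),138 \right)} + Y = \left(138 - 6 \left(-5 - 4\right)\right) + \frac{84050971}{185450370} = \left(138 - -54\right) + \frac{84050971}{185450370} = \left(138 + 54\right) + \frac{84050971}{185450370} = 192 + \frac{84050971}{185450370} = \frac{35690522011}{185450370}$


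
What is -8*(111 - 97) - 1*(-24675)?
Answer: 24563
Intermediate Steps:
-8*(111 - 97) - 1*(-24675) = -8*14 + 24675 = -112 + 24675 = 24563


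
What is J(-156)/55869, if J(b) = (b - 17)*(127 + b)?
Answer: 5017/55869 ≈ 0.089799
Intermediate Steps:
J(b) = (-17 + b)*(127 + b)
J(-156)/55869 = (-2159 + (-156)**2 + 110*(-156))/55869 = (-2159 + 24336 - 17160)*(1/55869) = 5017*(1/55869) = 5017/55869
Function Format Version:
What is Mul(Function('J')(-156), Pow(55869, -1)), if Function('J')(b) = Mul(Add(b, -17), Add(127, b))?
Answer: Rational(5017, 55869) ≈ 0.089799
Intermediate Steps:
Function('J')(b) = Mul(Add(-17, b), Add(127, b))
Mul(Function('J')(-156), Pow(55869, -1)) = Mul(Add(-2159, Pow(-156, 2), Mul(110, -156)), Pow(55869, -1)) = Mul(Add(-2159, 24336, -17160), Rational(1, 55869)) = Mul(5017, Rational(1, 55869)) = Rational(5017, 55869)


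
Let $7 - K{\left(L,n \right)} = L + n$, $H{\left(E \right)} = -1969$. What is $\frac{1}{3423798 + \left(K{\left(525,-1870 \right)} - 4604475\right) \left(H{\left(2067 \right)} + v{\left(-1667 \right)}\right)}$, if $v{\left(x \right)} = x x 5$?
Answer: $- \frac{1}{63948772378750} \approx -1.5638 \cdot 10^{-14}$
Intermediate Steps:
$v{\left(x \right)} = 5 x^{2}$ ($v{\left(x \right)} = x^{2} \cdot 5 = 5 x^{2}$)
$K{\left(L,n \right)} = 7 - L - n$ ($K{\left(L,n \right)} = 7 - \left(L + n\right) = 7 - L - n$)
$\frac{1}{3423798 + \left(K{\left(525,-1870 \right)} - 4604475\right) \left(H{\left(2067 \right)} + v{\left(-1667 \right)}\right)} = \frac{1}{3423798 + \left(\left(7 - 525 - -1870\right) - 4604475\right) \left(-1969 + 5 \left(-1667\right)^{2}\right)} = \frac{1}{3423798 + \left(\left(7 - 525 + 1870\right) - 4604475\right) \left(-1969 + 5 \cdot 2778889\right)} = \frac{1}{3423798 + \left(1352 - 4604475\right) \left(-1969 + 13894445\right)} = \frac{1}{3423798 - 63948775802548} = \frac{1}{-63948772378750} = - \frac{1}{63948772378750}$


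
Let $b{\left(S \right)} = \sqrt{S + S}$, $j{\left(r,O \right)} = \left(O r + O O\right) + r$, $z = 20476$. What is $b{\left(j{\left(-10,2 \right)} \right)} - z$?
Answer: $-20476 + 2 i \sqrt{13} \approx -20476.0 + 7.2111 i$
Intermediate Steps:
$j{\left(r,O \right)} = r + O^{2} + O r$ ($j{\left(r,O \right)} = \left(O r + O^{2}\right) + r = \left(O^{2} + O r\right) + r = r + O^{2} + O r$)
$b{\left(S \right)} = \sqrt{2} \sqrt{S}$ ($b{\left(S \right)} = \sqrt{2 S} = \sqrt{2} \sqrt{S}$)
$b{\left(j{\left(-10,2 \right)} \right)} - z = \sqrt{2} \sqrt{-10 + 2^{2} + 2 \left(-10\right)} - 20476 = \sqrt{2} \sqrt{-10 + 4 - 20} - 20476 = \sqrt{2} \sqrt{-26} - 20476 = \sqrt{2} i \sqrt{26} - 20476 = 2 i \sqrt{13} - 20476 = -20476 + 2 i \sqrt{13}$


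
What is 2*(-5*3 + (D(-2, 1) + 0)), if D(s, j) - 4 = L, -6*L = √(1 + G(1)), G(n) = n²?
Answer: -22 - √2/3 ≈ -22.471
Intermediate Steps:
L = -√2/6 (L = -√(1 + 1²)/6 = -√(1 + 1)/6 = -√2/6 ≈ -0.23570)
D(s, j) = 4 - √2/6
2*(-5*3 + (D(-2, 1) + 0)) = 2*(-5*3 + ((4 - √2/6) + 0)) = 2*(-15 + (4 - √2/6)) = 2*(-11 - √2/6) = -22 - √2/3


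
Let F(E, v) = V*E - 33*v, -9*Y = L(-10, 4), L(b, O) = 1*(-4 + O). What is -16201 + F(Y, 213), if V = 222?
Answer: -23230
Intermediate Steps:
L(b, O) = -4 + O
Y = 0 (Y = -(-4 + 4)/9 = -⅑*0 = 0)
F(E, v) = -33*v + 222*E (F(E, v) = 222*E - 33*v = -33*v + 222*E)
-16201 + F(Y, 213) = -16201 + (-33*213 + 222*0) = -16201 + (-7029 + 0) = -16201 - 7029 = -23230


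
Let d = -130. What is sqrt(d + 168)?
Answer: sqrt(38) ≈ 6.1644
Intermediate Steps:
sqrt(d + 168) = sqrt(-130 + 168) = sqrt(38)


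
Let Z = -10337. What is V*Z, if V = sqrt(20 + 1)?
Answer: -10337*sqrt(21) ≈ -47370.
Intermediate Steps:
V = sqrt(21) ≈ 4.5826
V*Z = sqrt(21)*(-10337) = -10337*sqrt(21)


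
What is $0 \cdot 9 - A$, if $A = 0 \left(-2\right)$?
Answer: $0$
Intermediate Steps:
$A = 0$
$0 \cdot 9 - A = 0 \cdot 9 - 0 = 0 + 0 = 0$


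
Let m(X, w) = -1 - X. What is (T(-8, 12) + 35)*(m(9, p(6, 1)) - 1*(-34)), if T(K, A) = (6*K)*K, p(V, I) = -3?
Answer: 10056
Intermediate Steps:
T(K, A) = 6*K²
(T(-8, 12) + 35)*(m(9, p(6, 1)) - 1*(-34)) = (6*(-8)² + 35)*((-1 - 1*9) - 1*(-34)) = (6*64 + 35)*((-1 - 9) + 34) = (384 + 35)*(-10 + 34) = 419*24 = 10056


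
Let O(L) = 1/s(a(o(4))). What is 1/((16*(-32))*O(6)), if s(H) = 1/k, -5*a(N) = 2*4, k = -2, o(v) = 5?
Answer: 1/1024 ≈ 0.00097656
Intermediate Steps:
a(N) = -8/5 (a(N) = -2*4/5 = -⅕*8 = -8/5)
s(H) = -½ (s(H) = 1/(-2) = -½)
O(L) = -2 (O(L) = 1/(-½) = -2)
1/((16*(-32))*O(6)) = 1/((16*(-32))*(-2)) = 1/(-512*(-2)) = 1/1024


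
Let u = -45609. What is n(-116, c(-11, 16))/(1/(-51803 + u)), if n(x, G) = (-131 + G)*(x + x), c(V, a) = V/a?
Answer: -2976082718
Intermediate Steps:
n(x, G) = 2*x*(-131 + G) (n(x, G) = (-131 + G)*(2*x) = 2*x*(-131 + G))
n(-116, c(-11, 16))/(1/(-51803 + u)) = (2*(-116)*(-131 - 11/16))/(1/(-51803 - 45609)) = (2*(-116)*(-131 - 11*1/16))/(1/(-97412)) = (2*(-116)*(-131 - 11/16))/(-1/97412) = (2*(-116)*(-2107/16))*(-97412) = (61103/2)*(-97412) = -2976082718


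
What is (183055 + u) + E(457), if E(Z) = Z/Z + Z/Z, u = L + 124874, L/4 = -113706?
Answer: -146893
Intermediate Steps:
L = -454824 (L = 4*(-113706) = -454824)
u = -329950 (u = -454824 + 124874 = -329950)
E(Z) = 2 (E(Z) = 1 + 1 = 2)
(183055 + u) + E(457) = (183055 - 329950) + 2 = -146895 + 2 = -146893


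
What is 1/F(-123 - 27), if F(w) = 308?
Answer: 1/308 ≈ 0.0032468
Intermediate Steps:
1/F(-123 - 27) = 1/308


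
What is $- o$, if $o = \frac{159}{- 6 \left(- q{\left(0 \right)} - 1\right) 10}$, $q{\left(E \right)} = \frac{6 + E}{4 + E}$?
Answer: $- \frac{53}{50} \approx -1.06$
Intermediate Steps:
$q{\left(E \right)} = \frac{6 + E}{4 + E}$
$o = \frac{53}{50}$ ($o = \frac{159}{- 6 \left(- \frac{6 + 0}{4 + 0} - 1\right) 10} = \frac{159}{- 6 \left(- \frac{6}{4} - 1\right) 10} = \frac{159}{- 6 \left(\left(-1\right) \frac{3}{2} - 1\right) 10} = \frac{159}{- 6 \left(- \frac{3}{2} - 1\right) 10} = \frac{159}{\left(-6\right) \left(- \frac{5}{2}\right) 10} = \frac{159}{15 \cdot 10} = \frac{159}{150} = 159 \cdot \frac{1}{150} = \frac{53}{50} \approx 1.06$)
$- o = \left(-1\right) \frac{53}{50} = - \frac{53}{50}$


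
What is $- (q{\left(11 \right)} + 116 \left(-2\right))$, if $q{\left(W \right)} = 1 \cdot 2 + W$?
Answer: $219$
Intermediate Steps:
$q{\left(W \right)} = 2 + W$
$- (q{\left(11 \right)} + 116 \left(-2\right)) = - (\left(2 + 11\right) + 116 \left(-2\right)) = - (13 - 232) = \left(-1\right) \left(-219\right) = 219$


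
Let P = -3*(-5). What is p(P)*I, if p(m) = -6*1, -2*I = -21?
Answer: -63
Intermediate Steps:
P = 15
I = 21/2 (I = -½*(-21) = 21/2 ≈ 10.500)
p(m) = -6
p(P)*I = -6*21/2 = -63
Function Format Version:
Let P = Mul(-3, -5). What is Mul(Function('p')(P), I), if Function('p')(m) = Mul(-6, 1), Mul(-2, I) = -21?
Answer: -63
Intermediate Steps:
P = 15
I = Rational(21, 2) (I = Mul(Rational(-1, 2), -21) = Rational(21, 2) ≈ 10.500)
Function('p')(m) = -6
Mul(Function('p')(P), I) = Mul(-6, Rational(21, 2)) = -63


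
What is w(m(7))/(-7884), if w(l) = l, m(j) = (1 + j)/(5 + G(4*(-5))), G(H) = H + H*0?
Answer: 2/29565 ≈ 6.7648e-5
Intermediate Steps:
G(H) = H (G(H) = H + 0 = H)
m(j) = -1/15 - j/15 (m(j) = (1 + j)/(5 + 4*(-5)) = (1 + j)/(5 - 20) = (1 + j)/(-15) = (1 + j)*(-1/15) = -1/15 - j/15)
w(m(7))/(-7884) = (-1/15 - 1/15*7)/(-7884) = (-1/15 - 7/15)*(-1/7884) = -8/15*(-1/7884) = 2/29565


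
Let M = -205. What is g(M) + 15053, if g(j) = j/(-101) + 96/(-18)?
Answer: 4560058/303 ≈ 15050.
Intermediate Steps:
g(j) = -16/3 - j/101 (g(j) = j*(-1/101) + 96*(-1/18) = -j/101 - 16/3 = -16/3 - j/101)
g(M) + 15053 = (-16/3 - 1/101*(-205)) + 15053 = (-16/3 + 205/101) + 15053 = -1001/303 + 15053 = 4560058/303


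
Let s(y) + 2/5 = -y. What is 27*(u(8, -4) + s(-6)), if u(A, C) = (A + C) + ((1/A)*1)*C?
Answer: 2457/10 ≈ 245.70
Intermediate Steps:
s(y) = -2/5 - y
u(A, C) = A + C + C/A (u(A, C) = (A + C) + (1/A)*C = (A + C) + C/A = A + C + C/A)
27*(u(8, -4) + s(-6)) = 27*((8 - 4 - 4/8) + (-2/5 - 1*(-6))) = 27*((8 - 4 - 4*1/8) + (-2/5 + 6)) = 27*((8 - 4 - 1/2) + 28/5) = 27*(7/2 + 28/5) = 27*(91/10) = 2457/10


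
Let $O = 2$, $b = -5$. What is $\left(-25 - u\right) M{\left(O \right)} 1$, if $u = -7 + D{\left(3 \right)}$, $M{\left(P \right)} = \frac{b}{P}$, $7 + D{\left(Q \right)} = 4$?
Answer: $\frac{75}{2} \approx 37.5$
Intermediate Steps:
$D{\left(Q \right)} = -3$ ($D{\left(Q \right)} = -7 + 4 = -3$)
$M{\left(P \right)} = - \frac{5}{P}$
$u = -10$ ($u = -7 - 3 = -10$)
$\left(-25 - u\right) M{\left(O \right)} 1 = \left(-25 - -10\right) \left(- \frac{5}{2}\right) 1 = \left(-25 + 10\right) \left(\left(-5\right) \frac{1}{2}\right) 1 = \left(-15\right) \left(- \frac{5}{2}\right) 1 = \frac{75}{2} \cdot 1 = \frac{75}{2}$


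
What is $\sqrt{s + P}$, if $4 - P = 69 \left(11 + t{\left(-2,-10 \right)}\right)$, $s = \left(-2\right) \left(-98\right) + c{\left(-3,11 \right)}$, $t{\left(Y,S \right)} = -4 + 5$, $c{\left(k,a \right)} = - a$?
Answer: $3 i \sqrt{71} \approx 25.278 i$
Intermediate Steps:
$t{\left(Y,S \right)} = 1$
$s = 185$ ($s = \left(-2\right) \left(-98\right) - 11 = 196 - 11 = 185$)
$P = -824$ ($P = 4 - 69 \left(11 + 1\right) = 4 - 69 \cdot 12 = 4 - 828 = -824$)
$\sqrt{s + P} = \sqrt{185 - 824} = \sqrt{-639} = 3 i \sqrt{71}$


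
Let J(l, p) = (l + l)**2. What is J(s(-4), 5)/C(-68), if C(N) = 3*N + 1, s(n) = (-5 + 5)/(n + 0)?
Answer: 0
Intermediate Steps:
s(n) = 0 (s(n) = 0/n = 0)
C(N) = 1 + 3*N
J(l, p) = 4*l**2 (J(l, p) = (2*l)**2 = 4*l**2)
J(s(-4), 5)/C(-68) = (4*0**2)/(1 + 3*(-68)) = (4*0)/(1 - 204) = 0/(-203) = 0*(-1/203) = 0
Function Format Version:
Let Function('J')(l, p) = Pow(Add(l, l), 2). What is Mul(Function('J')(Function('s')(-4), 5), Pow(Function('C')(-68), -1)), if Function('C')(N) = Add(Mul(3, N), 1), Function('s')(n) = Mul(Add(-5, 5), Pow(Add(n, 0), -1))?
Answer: 0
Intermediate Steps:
Function('s')(n) = 0 (Function('s')(n) = Mul(0, Pow(n, -1)) = 0)
Function('C')(N) = Add(1, Mul(3, N))
Function('J')(l, p) = Mul(4, Pow(l, 2)) (Function('J')(l, p) = Pow(Mul(2, l), 2) = Mul(4, Pow(l, 2)))
Mul(Function('J')(Function('s')(-4), 5), Pow(Function('C')(-68), -1)) = Mul(Mul(4, Pow(0, 2)), Pow(Add(1, Mul(3, -68)), -1)) = Mul(Mul(4, 0), Pow(Add(1, -204), -1)) = Mul(0, Pow(-203, -1)) = Mul(0, Rational(-1, 203)) = 0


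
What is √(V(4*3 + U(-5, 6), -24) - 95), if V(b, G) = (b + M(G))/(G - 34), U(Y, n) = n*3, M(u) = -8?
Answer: I*√80214/29 ≈ 9.7662*I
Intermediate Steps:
U(Y, n) = 3*n
V(b, G) = (-8 + b)/(-34 + G) (V(b, G) = (b - 8)/(G - 34) = (-8 + b)/(-34 + G))
√(V(4*3 + U(-5, 6), -24) - 95) = √((-8 + (4*3 + 3*6))/(-34 - 24) - 95) = √((-8 + (12 + 18))/(-58) - 95) = √(-(-8 + 30)/58 - 95) = √(-1/58*22 - 95) = √(-11/29 - 95) = √(-2766/29) = I*√80214/29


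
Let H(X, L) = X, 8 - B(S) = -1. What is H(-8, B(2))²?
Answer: 64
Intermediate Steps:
B(S) = 9 (B(S) = 8 - 1*(-1) = 8 + 1 = 9)
H(-8, B(2))² = (-8)² = 64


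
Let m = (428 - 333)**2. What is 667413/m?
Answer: 35127/475 ≈ 73.952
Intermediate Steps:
m = 9025 (m = 95**2 = 9025)
667413/m = 667413/9025 = 667413*(1/9025) = 35127/475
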